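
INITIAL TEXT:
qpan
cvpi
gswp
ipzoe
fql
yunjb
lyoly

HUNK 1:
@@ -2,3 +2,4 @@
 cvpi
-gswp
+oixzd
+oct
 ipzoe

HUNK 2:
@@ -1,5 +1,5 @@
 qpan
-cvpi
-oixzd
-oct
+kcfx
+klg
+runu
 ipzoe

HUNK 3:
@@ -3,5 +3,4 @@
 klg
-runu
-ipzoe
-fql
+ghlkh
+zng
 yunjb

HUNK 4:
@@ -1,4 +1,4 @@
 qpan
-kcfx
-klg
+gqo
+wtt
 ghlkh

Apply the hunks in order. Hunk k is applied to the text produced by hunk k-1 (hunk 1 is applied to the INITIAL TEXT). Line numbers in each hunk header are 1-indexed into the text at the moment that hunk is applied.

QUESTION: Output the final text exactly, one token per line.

Answer: qpan
gqo
wtt
ghlkh
zng
yunjb
lyoly

Derivation:
Hunk 1: at line 2 remove [gswp] add [oixzd,oct] -> 8 lines: qpan cvpi oixzd oct ipzoe fql yunjb lyoly
Hunk 2: at line 1 remove [cvpi,oixzd,oct] add [kcfx,klg,runu] -> 8 lines: qpan kcfx klg runu ipzoe fql yunjb lyoly
Hunk 3: at line 3 remove [runu,ipzoe,fql] add [ghlkh,zng] -> 7 lines: qpan kcfx klg ghlkh zng yunjb lyoly
Hunk 4: at line 1 remove [kcfx,klg] add [gqo,wtt] -> 7 lines: qpan gqo wtt ghlkh zng yunjb lyoly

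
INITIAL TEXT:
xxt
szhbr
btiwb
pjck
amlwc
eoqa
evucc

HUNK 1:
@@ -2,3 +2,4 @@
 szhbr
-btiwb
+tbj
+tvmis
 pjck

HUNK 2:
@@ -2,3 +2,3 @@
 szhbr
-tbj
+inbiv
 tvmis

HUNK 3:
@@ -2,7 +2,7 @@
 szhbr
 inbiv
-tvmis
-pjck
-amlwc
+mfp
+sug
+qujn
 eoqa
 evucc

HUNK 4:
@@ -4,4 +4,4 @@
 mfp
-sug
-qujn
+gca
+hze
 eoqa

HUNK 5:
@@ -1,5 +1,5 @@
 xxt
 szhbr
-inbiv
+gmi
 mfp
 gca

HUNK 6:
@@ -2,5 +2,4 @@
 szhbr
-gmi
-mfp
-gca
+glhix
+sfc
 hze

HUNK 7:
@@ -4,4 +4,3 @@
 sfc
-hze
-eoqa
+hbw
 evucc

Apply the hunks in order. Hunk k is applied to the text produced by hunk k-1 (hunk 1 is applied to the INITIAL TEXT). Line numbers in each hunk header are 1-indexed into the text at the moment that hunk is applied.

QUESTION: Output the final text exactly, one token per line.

Hunk 1: at line 2 remove [btiwb] add [tbj,tvmis] -> 8 lines: xxt szhbr tbj tvmis pjck amlwc eoqa evucc
Hunk 2: at line 2 remove [tbj] add [inbiv] -> 8 lines: xxt szhbr inbiv tvmis pjck amlwc eoqa evucc
Hunk 3: at line 2 remove [tvmis,pjck,amlwc] add [mfp,sug,qujn] -> 8 lines: xxt szhbr inbiv mfp sug qujn eoqa evucc
Hunk 4: at line 4 remove [sug,qujn] add [gca,hze] -> 8 lines: xxt szhbr inbiv mfp gca hze eoqa evucc
Hunk 5: at line 1 remove [inbiv] add [gmi] -> 8 lines: xxt szhbr gmi mfp gca hze eoqa evucc
Hunk 6: at line 2 remove [gmi,mfp,gca] add [glhix,sfc] -> 7 lines: xxt szhbr glhix sfc hze eoqa evucc
Hunk 7: at line 4 remove [hze,eoqa] add [hbw] -> 6 lines: xxt szhbr glhix sfc hbw evucc

Answer: xxt
szhbr
glhix
sfc
hbw
evucc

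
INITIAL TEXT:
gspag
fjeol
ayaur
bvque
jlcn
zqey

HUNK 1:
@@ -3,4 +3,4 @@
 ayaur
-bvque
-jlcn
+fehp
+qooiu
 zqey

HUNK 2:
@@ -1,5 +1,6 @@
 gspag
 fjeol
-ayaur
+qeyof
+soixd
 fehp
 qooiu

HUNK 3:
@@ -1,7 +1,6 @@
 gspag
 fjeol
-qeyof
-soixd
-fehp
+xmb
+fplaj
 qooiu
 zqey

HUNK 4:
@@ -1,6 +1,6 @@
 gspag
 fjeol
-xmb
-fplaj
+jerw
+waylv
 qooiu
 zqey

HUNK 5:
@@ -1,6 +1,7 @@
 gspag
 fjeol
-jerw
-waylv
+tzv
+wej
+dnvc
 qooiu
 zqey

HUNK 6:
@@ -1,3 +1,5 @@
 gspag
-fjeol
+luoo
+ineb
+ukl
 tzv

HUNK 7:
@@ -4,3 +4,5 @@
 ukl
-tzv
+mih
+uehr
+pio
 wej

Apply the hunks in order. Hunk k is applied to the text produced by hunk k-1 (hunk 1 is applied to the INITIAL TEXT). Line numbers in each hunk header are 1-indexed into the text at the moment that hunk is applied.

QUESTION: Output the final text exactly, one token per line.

Hunk 1: at line 3 remove [bvque,jlcn] add [fehp,qooiu] -> 6 lines: gspag fjeol ayaur fehp qooiu zqey
Hunk 2: at line 1 remove [ayaur] add [qeyof,soixd] -> 7 lines: gspag fjeol qeyof soixd fehp qooiu zqey
Hunk 3: at line 1 remove [qeyof,soixd,fehp] add [xmb,fplaj] -> 6 lines: gspag fjeol xmb fplaj qooiu zqey
Hunk 4: at line 1 remove [xmb,fplaj] add [jerw,waylv] -> 6 lines: gspag fjeol jerw waylv qooiu zqey
Hunk 5: at line 1 remove [jerw,waylv] add [tzv,wej,dnvc] -> 7 lines: gspag fjeol tzv wej dnvc qooiu zqey
Hunk 6: at line 1 remove [fjeol] add [luoo,ineb,ukl] -> 9 lines: gspag luoo ineb ukl tzv wej dnvc qooiu zqey
Hunk 7: at line 4 remove [tzv] add [mih,uehr,pio] -> 11 lines: gspag luoo ineb ukl mih uehr pio wej dnvc qooiu zqey

Answer: gspag
luoo
ineb
ukl
mih
uehr
pio
wej
dnvc
qooiu
zqey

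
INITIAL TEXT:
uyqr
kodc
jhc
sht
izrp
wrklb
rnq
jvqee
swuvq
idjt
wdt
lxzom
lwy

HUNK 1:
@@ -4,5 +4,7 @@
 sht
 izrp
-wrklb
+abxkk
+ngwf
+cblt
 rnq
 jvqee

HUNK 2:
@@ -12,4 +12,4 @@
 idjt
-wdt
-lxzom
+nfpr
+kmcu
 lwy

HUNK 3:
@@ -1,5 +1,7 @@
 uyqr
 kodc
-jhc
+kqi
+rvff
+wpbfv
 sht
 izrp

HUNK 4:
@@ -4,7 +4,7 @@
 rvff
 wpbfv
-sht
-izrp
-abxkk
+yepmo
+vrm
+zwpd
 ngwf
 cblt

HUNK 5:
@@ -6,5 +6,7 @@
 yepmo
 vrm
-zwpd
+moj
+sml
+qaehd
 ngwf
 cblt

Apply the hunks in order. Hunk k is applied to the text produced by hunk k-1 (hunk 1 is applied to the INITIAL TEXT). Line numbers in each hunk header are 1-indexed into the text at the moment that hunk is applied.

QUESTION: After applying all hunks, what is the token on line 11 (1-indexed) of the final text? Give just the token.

Hunk 1: at line 4 remove [wrklb] add [abxkk,ngwf,cblt] -> 15 lines: uyqr kodc jhc sht izrp abxkk ngwf cblt rnq jvqee swuvq idjt wdt lxzom lwy
Hunk 2: at line 12 remove [wdt,lxzom] add [nfpr,kmcu] -> 15 lines: uyqr kodc jhc sht izrp abxkk ngwf cblt rnq jvqee swuvq idjt nfpr kmcu lwy
Hunk 3: at line 1 remove [jhc] add [kqi,rvff,wpbfv] -> 17 lines: uyqr kodc kqi rvff wpbfv sht izrp abxkk ngwf cblt rnq jvqee swuvq idjt nfpr kmcu lwy
Hunk 4: at line 4 remove [sht,izrp,abxkk] add [yepmo,vrm,zwpd] -> 17 lines: uyqr kodc kqi rvff wpbfv yepmo vrm zwpd ngwf cblt rnq jvqee swuvq idjt nfpr kmcu lwy
Hunk 5: at line 6 remove [zwpd] add [moj,sml,qaehd] -> 19 lines: uyqr kodc kqi rvff wpbfv yepmo vrm moj sml qaehd ngwf cblt rnq jvqee swuvq idjt nfpr kmcu lwy
Final line 11: ngwf

Answer: ngwf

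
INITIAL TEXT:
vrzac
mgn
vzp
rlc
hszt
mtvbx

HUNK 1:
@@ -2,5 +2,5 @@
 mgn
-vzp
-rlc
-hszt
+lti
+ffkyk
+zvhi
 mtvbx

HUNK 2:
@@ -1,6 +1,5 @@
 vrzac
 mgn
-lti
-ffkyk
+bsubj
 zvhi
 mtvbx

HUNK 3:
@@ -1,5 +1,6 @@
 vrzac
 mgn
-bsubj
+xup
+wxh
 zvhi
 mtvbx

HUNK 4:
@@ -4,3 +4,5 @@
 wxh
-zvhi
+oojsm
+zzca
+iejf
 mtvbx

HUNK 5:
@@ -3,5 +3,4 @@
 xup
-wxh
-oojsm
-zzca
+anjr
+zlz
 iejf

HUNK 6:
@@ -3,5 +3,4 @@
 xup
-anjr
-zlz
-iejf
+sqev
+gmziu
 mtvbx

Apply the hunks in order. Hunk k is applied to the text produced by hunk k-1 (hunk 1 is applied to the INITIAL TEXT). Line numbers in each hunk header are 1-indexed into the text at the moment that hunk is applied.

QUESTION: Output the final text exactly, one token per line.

Hunk 1: at line 2 remove [vzp,rlc,hszt] add [lti,ffkyk,zvhi] -> 6 lines: vrzac mgn lti ffkyk zvhi mtvbx
Hunk 2: at line 1 remove [lti,ffkyk] add [bsubj] -> 5 lines: vrzac mgn bsubj zvhi mtvbx
Hunk 3: at line 1 remove [bsubj] add [xup,wxh] -> 6 lines: vrzac mgn xup wxh zvhi mtvbx
Hunk 4: at line 4 remove [zvhi] add [oojsm,zzca,iejf] -> 8 lines: vrzac mgn xup wxh oojsm zzca iejf mtvbx
Hunk 5: at line 3 remove [wxh,oojsm,zzca] add [anjr,zlz] -> 7 lines: vrzac mgn xup anjr zlz iejf mtvbx
Hunk 6: at line 3 remove [anjr,zlz,iejf] add [sqev,gmziu] -> 6 lines: vrzac mgn xup sqev gmziu mtvbx

Answer: vrzac
mgn
xup
sqev
gmziu
mtvbx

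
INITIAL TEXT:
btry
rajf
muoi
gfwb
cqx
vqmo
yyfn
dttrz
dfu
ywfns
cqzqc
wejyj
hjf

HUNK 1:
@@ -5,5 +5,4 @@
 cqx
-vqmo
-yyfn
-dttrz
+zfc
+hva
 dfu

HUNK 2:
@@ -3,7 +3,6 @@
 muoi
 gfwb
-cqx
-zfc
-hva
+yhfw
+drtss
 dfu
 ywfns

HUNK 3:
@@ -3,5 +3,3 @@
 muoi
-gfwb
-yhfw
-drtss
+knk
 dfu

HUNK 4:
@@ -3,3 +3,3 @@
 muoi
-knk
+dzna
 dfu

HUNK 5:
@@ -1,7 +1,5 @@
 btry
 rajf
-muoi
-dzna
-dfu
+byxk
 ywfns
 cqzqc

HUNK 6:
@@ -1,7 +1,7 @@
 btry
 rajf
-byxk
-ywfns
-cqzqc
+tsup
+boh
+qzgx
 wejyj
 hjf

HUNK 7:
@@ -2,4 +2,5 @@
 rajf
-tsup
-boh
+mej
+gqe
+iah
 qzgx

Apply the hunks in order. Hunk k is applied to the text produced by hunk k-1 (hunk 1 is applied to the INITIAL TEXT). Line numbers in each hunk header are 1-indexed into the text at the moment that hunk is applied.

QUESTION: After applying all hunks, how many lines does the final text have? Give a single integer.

Answer: 8

Derivation:
Hunk 1: at line 5 remove [vqmo,yyfn,dttrz] add [zfc,hva] -> 12 lines: btry rajf muoi gfwb cqx zfc hva dfu ywfns cqzqc wejyj hjf
Hunk 2: at line 3 remove [cqx,zfc,hva] add [yhfw,drtss] -> 11 lines: btry rajf muoi gfwb yhfw drtss dfu ywfns cqzqc wejyj hjf
Hunk 3: at line 3 remove [gfwb,yhfw,drtss] add [knk] -> 9 lines: btry rajf muoi knk dfu ywfns cqzqc wejyj hjf
Hunk 4: at line 3 remove [knk] add [dzna] -> 9 lines: btry rajf muoi dzna dfu ywfns cqzqc wejyj hjf
Hunk 5: at line 1 remove [muoi,dzna,dfu] add [byxk] -> 7 lines: btry rajf byxk ywfns cqzqc wejyj hjf
Hunk 6: at line 1 remove [byxk,ywfns,cqzqc] add [tsup,boh,qzgx] -> 7 lines: btry rajf tsup boh qzgx wejyj hjf
Hunk 7: at line 2 remove [tsup,boh] add [mej,gqe,iah] -> 8 lines: btry rajf mej gqe iah qzgx wejyj hjf
Final line count: 8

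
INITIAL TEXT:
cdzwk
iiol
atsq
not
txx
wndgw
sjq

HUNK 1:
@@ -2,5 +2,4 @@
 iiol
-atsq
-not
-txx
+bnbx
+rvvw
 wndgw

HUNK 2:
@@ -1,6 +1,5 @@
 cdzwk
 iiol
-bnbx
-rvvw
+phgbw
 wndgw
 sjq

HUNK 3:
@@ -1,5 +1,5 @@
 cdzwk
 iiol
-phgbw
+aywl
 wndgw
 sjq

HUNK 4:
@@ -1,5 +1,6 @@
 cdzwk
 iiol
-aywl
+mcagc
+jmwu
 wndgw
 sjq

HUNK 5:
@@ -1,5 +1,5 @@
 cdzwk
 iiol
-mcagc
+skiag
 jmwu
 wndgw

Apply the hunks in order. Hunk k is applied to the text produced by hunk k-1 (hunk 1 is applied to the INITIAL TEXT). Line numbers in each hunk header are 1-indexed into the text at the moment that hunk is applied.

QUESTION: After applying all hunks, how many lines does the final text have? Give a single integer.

Hunk 1: at line 2 remove [atsq,not,txx] add [bnbx,rvvw] -> 6 lines: cdzwk iiol bnbx rvvw wndgw sjq
Hunk 2: at line 1 remove [bnbx,rvvw] add [phgbw] -> 5 lines: cdzwk iiol phgbw wndgw sjq
Hunk 3: at line 1 remove [phgbw] add [aywl] -> 5 lines: cdzwk iiol aywl wndgw sjq
Hunk 4: at line 1 remove [aywl] add [mcagc,jmwu] -> 6 lines: cdzwk iiol mcagc jmwu wndgw sjq
Hunk 5: at line 1 remove [mcagc] add [skiag] -> 6 lines: cdzwk iiol skiag jmwu wndgw sjq
Final line count: 6

Answer: 6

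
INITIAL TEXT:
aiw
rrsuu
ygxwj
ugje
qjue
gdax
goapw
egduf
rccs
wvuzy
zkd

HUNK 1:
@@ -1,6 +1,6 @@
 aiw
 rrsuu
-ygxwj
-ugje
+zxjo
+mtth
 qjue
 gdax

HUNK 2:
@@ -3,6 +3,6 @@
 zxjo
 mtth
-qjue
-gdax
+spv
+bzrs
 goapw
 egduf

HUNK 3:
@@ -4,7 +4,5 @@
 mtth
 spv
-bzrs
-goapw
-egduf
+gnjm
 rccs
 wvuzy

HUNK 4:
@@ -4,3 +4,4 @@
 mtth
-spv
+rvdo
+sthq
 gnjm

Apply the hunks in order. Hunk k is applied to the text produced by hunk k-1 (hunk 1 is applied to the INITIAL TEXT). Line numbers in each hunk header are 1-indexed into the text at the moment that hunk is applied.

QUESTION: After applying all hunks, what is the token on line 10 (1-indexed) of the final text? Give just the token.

Answer: zkd

Derivation:
Hunk 1: at line 1 remove [ygxwj,ugje] add [zxjo,mtth] -> 11 lines: aiw rrsuu zxjo mtth qjue gdax goapw egduf rccs wvuzy zkd
Hunk 2: at line 3 remove [qjue,gdax] add [spv,bzrs] -> 11 lines: aiw rrsuu zxjo mtth spv bzrs goapw egduf rccs wvuzy zkd
Hunk 3: at line 4 remove [bzrs,goapw,egduf] add [gnjm] -> 9 lines: aiw rrsuu zxjo mtth spv gnjm rccs wvuzy zkd
Hunk 4: at line 4 remove [spv] add [rvdo,sthq] -> 10 lines: aiw rrsuu zxjo mtth rvdo sthq gnjm rccs wvuzy zkd
Final line 10: zkd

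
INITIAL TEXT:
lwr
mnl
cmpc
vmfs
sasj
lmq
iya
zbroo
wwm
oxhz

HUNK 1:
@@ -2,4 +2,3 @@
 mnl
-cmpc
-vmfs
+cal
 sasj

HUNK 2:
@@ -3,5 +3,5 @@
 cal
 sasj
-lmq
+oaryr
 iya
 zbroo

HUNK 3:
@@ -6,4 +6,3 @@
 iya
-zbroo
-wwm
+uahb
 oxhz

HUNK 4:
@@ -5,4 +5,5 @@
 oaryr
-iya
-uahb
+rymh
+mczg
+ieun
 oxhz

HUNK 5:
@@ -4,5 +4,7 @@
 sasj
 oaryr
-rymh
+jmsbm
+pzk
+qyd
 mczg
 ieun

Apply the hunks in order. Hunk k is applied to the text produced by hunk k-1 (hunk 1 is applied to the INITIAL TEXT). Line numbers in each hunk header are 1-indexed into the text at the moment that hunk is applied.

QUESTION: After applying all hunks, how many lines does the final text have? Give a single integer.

Hunk 1: at line 2 remove [cmpc,vmfs] add [cal] -> 9 lines: lwr mnl cal sasj lmq iya zbroo wwm oxhz
Hunk 2: at line 3 remove [lmq] add [oaryr] -> 9 lines: lwr mnl cal sasj oaryr iya zbroo wwm oxhz
Hunk 3: at line 6 remove [zbroo,wwm] add [uahb] -> 8 lines: lwr mnl cal sasj oaryr iya uahb oxhz
Hunk 4: at line 5 remove [iya,uahb] add [rymh,mczg,ieun] -> 9 lines: lwr mnl cal sasj oaryr rymh mczg ieun oxhz
Hunk 5: at line 4 remove [rymh] add [jmsbm,pzk,qyd] -> 11 lines: lwr mnl cal sasj oaryr jmsbm pzk qyd mczg ieun oxhz
Final line count: 11

Answer: 11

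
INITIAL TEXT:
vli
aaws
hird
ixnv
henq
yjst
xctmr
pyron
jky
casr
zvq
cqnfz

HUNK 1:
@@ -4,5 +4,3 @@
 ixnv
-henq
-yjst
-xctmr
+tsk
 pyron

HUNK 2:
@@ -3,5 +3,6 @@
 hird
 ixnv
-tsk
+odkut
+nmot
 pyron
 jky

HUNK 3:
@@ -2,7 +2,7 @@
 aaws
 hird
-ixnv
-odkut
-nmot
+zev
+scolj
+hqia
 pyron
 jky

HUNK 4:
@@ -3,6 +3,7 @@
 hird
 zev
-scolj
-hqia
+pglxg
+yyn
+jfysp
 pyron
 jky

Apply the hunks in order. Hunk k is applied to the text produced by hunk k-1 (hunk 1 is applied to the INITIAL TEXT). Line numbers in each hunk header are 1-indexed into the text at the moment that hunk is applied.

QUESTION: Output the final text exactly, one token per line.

Answer: vli
aaws
hird
zev
pglxg
yyn
jfysp
pyron
jky
casr
zvq
cqnfz

Derivation:
Hunk 1: at line 4 remove [henq,yjst,xctmr] add [tsk] -> 10 lines: vli aaws hird ixnv tsk pyron jky casr zvq cqnfz
Hunk 2: at line 3 remove [tsk] add [odkut,nmot] -> 11 lines: vli aaws hird ixnv odkut nmot pyron jky casr zvq cqnfz
Hunk 3: at line 2 remove [ixnv,odkut,nmot] add [zev,scolj,hqia] -> 11 lines: vli aaws hird zev scolj hqia pyron jky casr zvq cqnfz
Hunk 4: at line 3 remove [scolj,hqia] add [pglxg,yyn,jfysp] -> 12 lines: vli aaws hird zev pglxg yyn jfysp pyron jky casr zvq cqnfz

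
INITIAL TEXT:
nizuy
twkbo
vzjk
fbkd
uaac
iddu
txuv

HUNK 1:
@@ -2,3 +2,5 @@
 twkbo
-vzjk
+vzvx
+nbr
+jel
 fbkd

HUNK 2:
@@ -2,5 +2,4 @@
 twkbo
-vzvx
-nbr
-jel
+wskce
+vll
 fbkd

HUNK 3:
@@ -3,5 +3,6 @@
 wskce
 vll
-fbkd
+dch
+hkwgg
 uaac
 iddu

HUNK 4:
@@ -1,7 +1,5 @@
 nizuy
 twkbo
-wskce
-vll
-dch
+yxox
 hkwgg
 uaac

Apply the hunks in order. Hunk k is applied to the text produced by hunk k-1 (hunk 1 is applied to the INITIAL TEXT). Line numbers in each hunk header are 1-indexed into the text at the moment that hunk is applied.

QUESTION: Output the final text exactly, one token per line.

Hunk 1: at line 2 remove [vzjk] add [vzvx,nbr,jel] -> 9 lines: nizuy twkbo vzvx nbr jel fbkd uaac iddu txuv
Hunk 2: at line 2 remove [vzvx,nbr,jel] add [wskce,vll] -> 8 lines: nizuy twkbo wskce vll fbkd uaac iddu txuv
Hunk 3: at line 3 remove [fbkd] add [dch,hkwgg] -> 9 lines: nizuy twkbo wskce vll dch hkwgg uaac iddu txuv
Hunk 4: at line 1 remove [wskce,vll,dch] add [yxox] -> 7 lines: nizuy twkbo yxox hkwgg uaac iddu txuv

Answer: nizuy
twkbo
yxox
hkwgg
uaac
iddu
txuv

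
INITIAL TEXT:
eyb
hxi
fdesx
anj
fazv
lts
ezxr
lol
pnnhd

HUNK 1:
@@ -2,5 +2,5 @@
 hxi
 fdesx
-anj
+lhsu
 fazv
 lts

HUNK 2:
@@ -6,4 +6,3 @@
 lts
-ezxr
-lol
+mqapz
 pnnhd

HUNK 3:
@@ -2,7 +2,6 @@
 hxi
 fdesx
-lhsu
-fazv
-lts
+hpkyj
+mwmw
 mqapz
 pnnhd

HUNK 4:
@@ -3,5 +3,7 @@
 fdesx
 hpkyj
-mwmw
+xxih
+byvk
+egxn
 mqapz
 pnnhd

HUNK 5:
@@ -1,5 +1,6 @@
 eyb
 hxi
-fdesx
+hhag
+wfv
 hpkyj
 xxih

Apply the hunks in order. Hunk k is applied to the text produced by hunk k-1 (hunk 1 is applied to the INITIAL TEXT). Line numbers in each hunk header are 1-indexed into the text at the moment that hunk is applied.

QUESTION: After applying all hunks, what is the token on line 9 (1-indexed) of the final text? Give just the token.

Answer: mqapz

Derivation:
Hunk 1: at line 2 remove [anj] add [lhsu] -> 9 lines: eyb hxi fdesx lhsu fazv lts ezxr lol pnnhd
Hunk 2: at line 6 remove [ezxr,lol] add [mqapz] -> 8 lines: eyb hxi fdesx lhsu fazv lts mqapz pnnhd
Hunk 3: at line 2 remove [lhsu,fazv,lts] add [hpkyj,mwmw] -> 7 lines: eyb hxi fdesx hpkyj mwmw mqapz pnnhd
Hunk 4: at line 3 remove [mwmw] add [xxih,byvk,egxn] -> 9 lines: eyb hxi fdesx hpkyj xxih byvk egxn mqapz pnnhd
Hunk 5: at line 1 remove [fdesx] add [hhag,wfv] -> 10 lines: eyb hxi hhag wfv hpkyj xxih byvk egxn mqapz pnnhd
Final line 9: mqapz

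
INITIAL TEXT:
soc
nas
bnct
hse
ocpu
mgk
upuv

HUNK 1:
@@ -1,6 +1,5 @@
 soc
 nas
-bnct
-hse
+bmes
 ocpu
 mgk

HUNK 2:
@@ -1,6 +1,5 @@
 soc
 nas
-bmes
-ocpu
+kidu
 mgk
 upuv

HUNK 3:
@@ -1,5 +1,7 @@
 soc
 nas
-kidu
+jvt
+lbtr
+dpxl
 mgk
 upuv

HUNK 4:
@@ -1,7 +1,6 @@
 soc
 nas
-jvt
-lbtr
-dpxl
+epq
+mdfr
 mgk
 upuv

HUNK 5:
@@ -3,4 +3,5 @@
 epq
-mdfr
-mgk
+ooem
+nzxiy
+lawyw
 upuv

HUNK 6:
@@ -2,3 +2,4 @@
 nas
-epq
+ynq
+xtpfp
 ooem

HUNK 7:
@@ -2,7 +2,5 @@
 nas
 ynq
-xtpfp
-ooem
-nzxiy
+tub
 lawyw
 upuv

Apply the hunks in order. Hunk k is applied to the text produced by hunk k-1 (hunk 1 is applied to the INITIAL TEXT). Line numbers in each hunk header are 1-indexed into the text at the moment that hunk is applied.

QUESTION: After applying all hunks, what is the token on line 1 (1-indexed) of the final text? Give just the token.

Hunk 1: at line 1 remove [bnct,hse] add [bmes] -> 6 lines: soc nas bmes ocpu mgk upuv
Hunk 2: at line 1 remove [bmes,ocpu] add [kidu] -> 5 lines: soc nas kidu mgk upuv
Hunk 3: at line 1 remove [kidu] add [jvt,lbtr,dpxl] -> 7 lines: soc nas jvt lbtr dpxl mgk upuv
Hunk 4: at line 1 remove [jvt,lbtr,dpxl] add [epq,mdfr] -> 6 lines: soc nas epq mdfr mgk upuv
Hunk 5: at line 3 remove [mdfr,mgk] add [ooem,nzxiy,lawyw] -> 7 lines: soc nas epq ooem nzxiy lawyw upuv
Hunk 6: at line 2 remove [epq] add [ynq,xtpfp] -> 8 lines: soc nas ynq xtpfp ooem nzxiy lawyw upuv
Hunk 7: at line 2 remove [xtpfp,ooem,nzxiy] add [tub] -> 6 lines: soc nas ynq tub lawyw upuv
Final line 1: soc

Answer: soc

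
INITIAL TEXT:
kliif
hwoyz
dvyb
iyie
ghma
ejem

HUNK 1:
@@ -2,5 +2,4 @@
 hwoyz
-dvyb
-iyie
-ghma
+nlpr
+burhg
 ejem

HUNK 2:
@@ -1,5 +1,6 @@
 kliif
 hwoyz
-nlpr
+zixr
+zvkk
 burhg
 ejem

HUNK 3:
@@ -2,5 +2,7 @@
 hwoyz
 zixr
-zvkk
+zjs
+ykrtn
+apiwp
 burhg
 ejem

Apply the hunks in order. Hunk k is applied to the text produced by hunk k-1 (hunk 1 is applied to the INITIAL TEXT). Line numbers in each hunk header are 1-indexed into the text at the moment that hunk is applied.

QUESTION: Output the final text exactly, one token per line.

Answer: kliif
hwoyz
zixr
zjs
ykrtn
apiwp
burhg
ejem

Derivation:
Hunk 1: at line 2 remove [dvyb,iyie,ghma] add [nlpr,burhg] -> 5 lines: kliif hwoyz nlpr burhg ejem
Hunk 2: at line 1 remove [nlpr] add [zixr,zvkk] -> 6 lines: kliif hwoyz zixr zvkk burhg ejem
Hunk 3: at line 2 remove [zvkk] add [zjs,ykrtn,apiwp] -> 8 lines: kliif hwoyz zixr zjs ykrtn apiwp burhg ejem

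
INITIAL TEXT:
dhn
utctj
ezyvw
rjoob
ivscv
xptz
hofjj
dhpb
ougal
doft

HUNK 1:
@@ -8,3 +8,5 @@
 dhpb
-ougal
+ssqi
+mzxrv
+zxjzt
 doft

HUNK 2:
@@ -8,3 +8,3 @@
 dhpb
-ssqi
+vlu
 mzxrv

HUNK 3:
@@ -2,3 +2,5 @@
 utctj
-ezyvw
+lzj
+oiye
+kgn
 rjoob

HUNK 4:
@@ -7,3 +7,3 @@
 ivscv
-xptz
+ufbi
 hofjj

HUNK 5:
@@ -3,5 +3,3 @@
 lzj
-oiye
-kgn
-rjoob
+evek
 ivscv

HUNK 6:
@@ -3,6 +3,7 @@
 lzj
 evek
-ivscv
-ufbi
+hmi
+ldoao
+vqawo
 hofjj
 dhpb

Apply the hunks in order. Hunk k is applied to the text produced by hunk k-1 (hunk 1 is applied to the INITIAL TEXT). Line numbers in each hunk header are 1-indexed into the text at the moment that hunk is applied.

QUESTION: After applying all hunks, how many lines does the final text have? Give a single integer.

Hunk 1: at line 8 remove [ougal] add [ssqi,mzxrv,zxjzt] -> 12 lines: dhn utctj ezyvw rjoob ivscv xptz hofjj dhpb ssqi mzxrv zxjzt doft
Hunk 2: at line 8 remove [ssqi] add [vlu] -> 12 lines: dhn utctj ezyvw rjoob ivscv xptz hofjj dhpb vlu mzxrv zxjzt doft
Hunk 3: at line 2 remove [ezyvw] add [lzj,oiye,kgn] -> 14 lines: dhn utctj lzj oiye kgn rjoob ivscv xptz hofjj dhpb vlu mzxrv zxjzt doft
Hunk 4: at line 7 remove [xptz] add [ufbi] -> 14 lines: dhn utctj lzj oiye kgn rjoob ivscv ufbi hofjj dhpb vlu mzxrv zxjzt doft
Hunk 5: at line 3 remove [oiye,kgn,rjoob] add [evek] -> 12 lines: dhn utctj lzj evek ivscv ufbi hofjj dhpb vlu mzxrv zxjzt doft
Hunk 6: at line 3 remove [ivscv,ufbi] add [hmi,ldoao,vqawo] -> 13 lines: dhn utctj lzj evek hmi ldoao vqawo hofjj dhpb vlu mzxrv zxjzt doft
Final line count: 13

Answer: 13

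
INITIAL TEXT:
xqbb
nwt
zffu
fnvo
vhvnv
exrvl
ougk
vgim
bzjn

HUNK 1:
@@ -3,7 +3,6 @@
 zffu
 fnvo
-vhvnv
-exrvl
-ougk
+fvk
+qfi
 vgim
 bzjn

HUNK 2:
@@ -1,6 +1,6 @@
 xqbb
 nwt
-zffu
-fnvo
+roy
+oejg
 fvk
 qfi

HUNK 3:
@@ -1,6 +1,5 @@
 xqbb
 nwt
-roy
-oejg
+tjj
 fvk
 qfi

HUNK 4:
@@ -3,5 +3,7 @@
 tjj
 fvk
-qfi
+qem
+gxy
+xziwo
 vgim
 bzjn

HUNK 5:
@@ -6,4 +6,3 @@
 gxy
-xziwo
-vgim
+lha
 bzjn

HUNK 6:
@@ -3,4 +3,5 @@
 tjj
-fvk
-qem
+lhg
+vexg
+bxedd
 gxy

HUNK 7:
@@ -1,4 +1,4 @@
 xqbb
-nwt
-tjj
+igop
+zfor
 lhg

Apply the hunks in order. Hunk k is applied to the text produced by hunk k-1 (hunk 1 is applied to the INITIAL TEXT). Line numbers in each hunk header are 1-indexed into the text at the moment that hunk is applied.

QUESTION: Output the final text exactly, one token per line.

Hunk 1: at line 3 remove [vhvnv,exrvl,ougk] add [fvk,qfi] -> 8 lines: xqbb nwt zffu fnvo fvk qfi vgim bzjn
Hunk 2: at line 1 remove [zffu,fnvo] add [roy,oejg] -> 8 lines: xqbb nwt roy oejg fvk qfi vgim bzjn
Hunk 3: at line 1 remove [roy,oejg] add [tjj] -> 7 lines: xqbb nwt tjj fvk qfi vgim bzjn
Hunk 4: at line 3 remove [qfi] add [qem,gxy,xziwo] -> 9 lines: xqbb nwt tjj fvk qem gxy xziwo vgim bzjn
Hunk 5: at line 6 remove [xziwo,vgim] add [lha] -> 8 lines: xqbb nwt tjj fvk qem gxy lha bzjn
Hunk 6: at line 3 remove [fvk,qem] add [lhg,vexg,bxedd] -> 9 lines: xqbb nwt tjj lhg vexg bxedd gxy lha bzjn
Hunk 7: at line 1 remove [nwt,tjj] add [igop,zfor] -> 9 lines: xqbb igop zfor lhg vexg bxedd gxy lha bzjn

Answer: xqbb
igop
zfor
lhg
vexg
bxedd
gxy
lha
bzjn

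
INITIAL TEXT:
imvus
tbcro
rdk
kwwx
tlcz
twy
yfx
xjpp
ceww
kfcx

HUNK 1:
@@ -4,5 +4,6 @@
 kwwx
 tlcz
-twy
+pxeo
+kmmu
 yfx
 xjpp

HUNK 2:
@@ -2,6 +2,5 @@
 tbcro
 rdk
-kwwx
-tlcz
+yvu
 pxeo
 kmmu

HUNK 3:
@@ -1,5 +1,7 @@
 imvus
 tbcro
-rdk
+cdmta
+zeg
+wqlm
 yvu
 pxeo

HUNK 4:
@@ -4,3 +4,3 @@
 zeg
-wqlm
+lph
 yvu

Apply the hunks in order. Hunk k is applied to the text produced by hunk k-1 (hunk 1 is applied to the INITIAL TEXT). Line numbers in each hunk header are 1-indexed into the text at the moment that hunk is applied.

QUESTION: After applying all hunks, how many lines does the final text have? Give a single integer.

Answer: 12

Derivation:
Hunk 1: at line 4 remove [twy] add [pxeo,kmmu] -> 11 lines: imvus tbcro rdk kwwx tlcz pxeo kmmu yfx xjpp ceww kfcx
Hunk 2: at line 2 remove [kwwx,tlcz] add [yvu] -> 10 lines: imvus tbcro rdk yvu pxeo kmmu yfx xjpp ceww kfcx
Hunk 3: at line 1 remove [rdk] add [cdmta,zeg,wqlm] -> 12 lines: imvus tbcro cdmta zeg wqlm yvu pxeo kmmu yfx xjpp ceww kfcx
Hunk 4: at line 4 remove [wqlm] add [lph] -> 12 lines: imvus tbcro cdmta zeg lph yvu pxeo kmmu yfx xjpp ceww kfcx
Final line count: 12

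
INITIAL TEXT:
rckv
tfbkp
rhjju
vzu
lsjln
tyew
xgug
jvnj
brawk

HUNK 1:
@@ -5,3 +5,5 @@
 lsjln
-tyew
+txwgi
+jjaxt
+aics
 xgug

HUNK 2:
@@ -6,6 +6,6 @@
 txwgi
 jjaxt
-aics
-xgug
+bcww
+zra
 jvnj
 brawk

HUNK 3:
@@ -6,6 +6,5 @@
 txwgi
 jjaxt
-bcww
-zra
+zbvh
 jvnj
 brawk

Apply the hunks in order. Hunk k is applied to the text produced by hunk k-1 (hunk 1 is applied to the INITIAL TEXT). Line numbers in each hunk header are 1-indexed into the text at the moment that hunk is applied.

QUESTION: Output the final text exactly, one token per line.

Answer: rckv
tfbkp
rhjju
vzu
lsjln
txwgi
jjaxt
zbvh
jvnj
brawk

Derivation:
Hunk 1: at line 5 remove [tyew] add [txwgi,jjaxt,aics] -> 11 lines: rckv tfbkp rhjju vzu lsjln txwgi jjaxt aics xgug jvnj brawk
Hunk 2: at line 6 remove [aics,xgug] add [bcww,zra] -> 11 lines: rckv tfbkp rhjju vzu lsjln txwgi jjaxt bcww zra jvnj brawk
Hunk 3: at line 6 remove [bcww,zra] add [zbvh] -> 10 lines: rckv tfbkp rhjju vzu lsjln txwgi jjaxt zbvh jvnj brawk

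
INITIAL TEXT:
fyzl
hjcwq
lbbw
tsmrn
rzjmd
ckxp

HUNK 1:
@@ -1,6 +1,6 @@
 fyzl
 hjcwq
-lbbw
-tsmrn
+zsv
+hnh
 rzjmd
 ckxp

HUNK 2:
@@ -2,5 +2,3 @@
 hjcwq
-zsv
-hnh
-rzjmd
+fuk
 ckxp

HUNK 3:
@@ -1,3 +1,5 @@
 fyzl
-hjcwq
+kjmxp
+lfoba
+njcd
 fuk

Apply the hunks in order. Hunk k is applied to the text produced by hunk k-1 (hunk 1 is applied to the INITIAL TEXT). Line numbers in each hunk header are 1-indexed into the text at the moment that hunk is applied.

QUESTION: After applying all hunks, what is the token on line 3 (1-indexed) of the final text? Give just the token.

Hunk 1: at line 1 remove [lbbw,tsmrn] add [zsv,hnh] -> 6 lines: fyzl hjcwq zsv hnh rzjmd ckxp
Hunk 2: at line 2 remove [zsv,hnh,rzjmd] add [fuk] -> 4 lines: fyzl hjcwq fuk ckxp
Hunk 3: at line 1 remove [hjcwq] add [kjmxp,lfoba,njcd] -> 6 lines: fyzl kjmxp lfoba njcd fuk ckxp
Final line 3: lfoba

Answer: lfoba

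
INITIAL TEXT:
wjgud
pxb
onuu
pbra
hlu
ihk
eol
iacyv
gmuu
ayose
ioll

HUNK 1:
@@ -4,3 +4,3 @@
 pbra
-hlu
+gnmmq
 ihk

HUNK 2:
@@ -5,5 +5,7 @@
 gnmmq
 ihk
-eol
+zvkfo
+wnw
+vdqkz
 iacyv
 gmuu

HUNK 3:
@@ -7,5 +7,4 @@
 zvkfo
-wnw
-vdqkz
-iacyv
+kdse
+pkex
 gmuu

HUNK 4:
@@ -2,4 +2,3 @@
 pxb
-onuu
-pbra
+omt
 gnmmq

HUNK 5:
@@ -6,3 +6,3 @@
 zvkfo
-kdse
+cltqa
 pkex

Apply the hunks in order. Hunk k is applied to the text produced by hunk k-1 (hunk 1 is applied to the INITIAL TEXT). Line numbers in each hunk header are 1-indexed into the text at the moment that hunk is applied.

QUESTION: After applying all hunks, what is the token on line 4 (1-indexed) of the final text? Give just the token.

Hunk 1: at line 4 remove [hlu] add [gnmmq] -> 11 lines: wjgud pxb onuu pbra gnmmq ihk eol iacyv gmuu ayose ioll
Hunk 2: at line 5 remove [eol] add [zvkfo,wnw,vdqkz] -> 13 lines: wjgud pxb onuu pbra gnmmq ihk zvkfo wnw vdqkz iacyv gmuu ayose ioll
Hunk 3: at line 7 remove [wnw,vdqkz,iacyv] add [kdse,pkex] -> 12 lines: wjgud pxb onuu pbra gnmmq ihk zvkfo kdse pkex gmuu ayose ioll
Hunk 4: at line 2 remove [onuu,pbra] add [omt] -> 11 lines: wjgud pxb omt gnmmq ihk zvkfo kdse pkex gmuu ayose ioll
Hunk 5: at line 6 remove [kdse] add [cltqa] -> 11 lines: wjgud pxb omt gnmmq ihk zvkfo cltqa pkex gmuu ayose ioll
Final line 4: gnmmq

Answer: gnmmq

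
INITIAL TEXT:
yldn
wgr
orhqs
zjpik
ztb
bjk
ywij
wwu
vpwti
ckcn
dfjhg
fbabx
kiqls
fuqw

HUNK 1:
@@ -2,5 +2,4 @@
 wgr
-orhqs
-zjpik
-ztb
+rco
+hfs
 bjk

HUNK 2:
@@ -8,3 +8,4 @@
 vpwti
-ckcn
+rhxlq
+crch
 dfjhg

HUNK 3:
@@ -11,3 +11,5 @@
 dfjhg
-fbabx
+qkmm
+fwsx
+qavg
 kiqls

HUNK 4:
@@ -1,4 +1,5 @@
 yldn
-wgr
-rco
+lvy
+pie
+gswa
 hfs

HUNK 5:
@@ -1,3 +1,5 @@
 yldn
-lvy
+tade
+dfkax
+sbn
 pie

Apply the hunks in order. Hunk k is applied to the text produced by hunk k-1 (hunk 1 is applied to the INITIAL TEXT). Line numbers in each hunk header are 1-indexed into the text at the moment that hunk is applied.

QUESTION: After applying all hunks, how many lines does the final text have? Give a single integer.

Answer: 19

Derivation:
Hunk 1: at line 2 remove [orhqs,zjpik,ztb] add [rco,hfs] -> 13 lines: yldn wgr rco hfs bjk ywij wwu vpwti ckcn dfjhg fbabx kiqls fuqw
Hunk 2: at line 8 remove [ckcn] add [rhxlq,crch] -> 14 lines: yldn wgr rco hfs bjk ywij wwu vpwti rhxlq crch dfjhg fbabx kiqls fuqw
Hunk 3: at line 11 remove [fbabx] add [qkmm,fwsx,qavg] -> 16 lines: yldn wgr rco hfs bjk ywij wwu vpwti rhxlq crch dfjhg qkmm fwsx qavg kiqls fuqw
Hunk 4: at line 1 remove [wgr,rco] add [lvy,pie,gswa] -> 17 lines: yldn lvy pie gswa hfs bjk ywij wwu vpwti rhxlq crch dfjhg qkmm fwsx qavg kiqls fuqw
Hunk 5: at line 1 remove [lvy] add [tade,dfkax,sbn] -> 19 lines: yldn tade dfkax sbn pie gswa hfs bjk ywij wwu vpwti rhxlq crch dfjhg qkmm fwsx qavg kiqls fuqw
Final line count: 19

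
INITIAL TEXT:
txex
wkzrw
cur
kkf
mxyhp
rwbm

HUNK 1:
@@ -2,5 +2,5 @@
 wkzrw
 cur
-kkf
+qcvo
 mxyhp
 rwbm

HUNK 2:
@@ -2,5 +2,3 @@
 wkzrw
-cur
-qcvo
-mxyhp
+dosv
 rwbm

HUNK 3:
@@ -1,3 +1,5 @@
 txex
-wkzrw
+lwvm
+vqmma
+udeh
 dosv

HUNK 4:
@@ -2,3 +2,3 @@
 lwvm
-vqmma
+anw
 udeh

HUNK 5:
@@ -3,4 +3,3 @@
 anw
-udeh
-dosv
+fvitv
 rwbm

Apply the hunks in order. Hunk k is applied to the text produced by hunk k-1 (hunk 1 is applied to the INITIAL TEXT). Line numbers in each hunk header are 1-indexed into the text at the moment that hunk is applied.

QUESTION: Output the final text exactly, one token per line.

Answer: txex
lwvm
anw
fvitv
rwbm

Derivation:
Hunk 1: at line 2 remove [kkf] add [qcvo] -> 6 lines: txex wkzrw cur qcvo mxyhp rwbm
Hunk 2: at line 2 remove [cur,qcvo,mxyhp] add [dosv] -> 4 lines: txex wkzrw dosv rwbm
Hunk 3: at line 1 remove [wkzrw] add [lwvm,vqmma,udeh] -> 6 lines: txex lwvm vqmma udeh dosv rwbm
Hunk 4: at line 2 remove [vqmma] add [anw] -> 6 lines: txex lwvm anw udeh dosv rwbm
Hunk 5: at line 3 remove [udeh,dosv] add [fvitv] -> 5 lines: txex lwvm anw fvitv rwbm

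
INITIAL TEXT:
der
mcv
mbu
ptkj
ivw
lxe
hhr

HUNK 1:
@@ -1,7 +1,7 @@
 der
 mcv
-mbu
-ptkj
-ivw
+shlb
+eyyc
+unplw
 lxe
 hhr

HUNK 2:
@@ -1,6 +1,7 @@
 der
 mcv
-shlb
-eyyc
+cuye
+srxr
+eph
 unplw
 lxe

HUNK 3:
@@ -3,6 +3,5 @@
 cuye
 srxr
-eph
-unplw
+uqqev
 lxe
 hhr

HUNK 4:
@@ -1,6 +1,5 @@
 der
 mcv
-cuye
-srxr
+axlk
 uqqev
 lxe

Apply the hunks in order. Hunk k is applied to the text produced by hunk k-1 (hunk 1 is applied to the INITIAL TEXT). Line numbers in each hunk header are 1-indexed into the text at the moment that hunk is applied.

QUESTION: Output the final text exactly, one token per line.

Answer: der
mcv
axlk
uqqev
lxe
hhr

Derivation:
Hunk 1: at line 1 remove [mbu,ptkj,ivw] add [shlb,eyyc,unplw] -> 7 lines: der mcv shlb eyyc unplw lxe hhr
Hunk 2: at line 1 remove [shlb,eyyc] add [cuye,srxr,eph] -> 8 lines: der mcv cuye srxr eph unplw lxe hhr
Hunk 3: at line 3 remove [eph,unplw] add [uqqev] -> 7 lines: der mcv cuye srxr uqqev lxe hhr
Hunk 4: at line 1 remove [cuye,srxr] add [axlk] -> 6 lines: der mcv axlk uqqev lxe hhr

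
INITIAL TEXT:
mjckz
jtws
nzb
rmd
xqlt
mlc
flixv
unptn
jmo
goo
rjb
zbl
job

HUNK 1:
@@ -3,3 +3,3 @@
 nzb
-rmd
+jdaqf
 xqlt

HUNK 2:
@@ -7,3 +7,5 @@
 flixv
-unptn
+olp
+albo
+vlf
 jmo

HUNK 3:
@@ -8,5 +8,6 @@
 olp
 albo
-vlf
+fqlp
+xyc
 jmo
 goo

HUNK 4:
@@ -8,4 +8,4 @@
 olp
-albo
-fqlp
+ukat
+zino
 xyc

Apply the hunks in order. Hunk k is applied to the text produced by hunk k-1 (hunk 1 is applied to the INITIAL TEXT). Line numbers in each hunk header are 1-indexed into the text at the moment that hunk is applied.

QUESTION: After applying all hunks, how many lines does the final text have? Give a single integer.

Answer: 16

Derivation:
Hunk 1: at line 3 remove [rmd] add [jdaqf] -> 13 lines: mjckz jtws nzb jdaqf xqlt mlc flixv unptn jmo goo rjb zbl job
Hunk 2: at line 7 remove [unptn] add [olp,albo,vlf] -> 15 lines: mjckz jtws nzb jdaqf xqlt mlc flixv olp albo vlf jmo goo rjb zbl job
Hunk 3: at line 8 remove [vlf] add [fqlp,xyc] -> 16 lines: mjckz jtws nzb jdaqf xqlt mlc flixv olp albo fqlp xyc jmo goo rjb zbl job
Hunk 4: at line 8 remove [albo,fqlp] add [ukat,zino] -> 16 lines: mjckz jtws nzb jdaqf xqlt mlc flixv olp ukat zino xyc jmo goo rjb zbl job
Final line count: 16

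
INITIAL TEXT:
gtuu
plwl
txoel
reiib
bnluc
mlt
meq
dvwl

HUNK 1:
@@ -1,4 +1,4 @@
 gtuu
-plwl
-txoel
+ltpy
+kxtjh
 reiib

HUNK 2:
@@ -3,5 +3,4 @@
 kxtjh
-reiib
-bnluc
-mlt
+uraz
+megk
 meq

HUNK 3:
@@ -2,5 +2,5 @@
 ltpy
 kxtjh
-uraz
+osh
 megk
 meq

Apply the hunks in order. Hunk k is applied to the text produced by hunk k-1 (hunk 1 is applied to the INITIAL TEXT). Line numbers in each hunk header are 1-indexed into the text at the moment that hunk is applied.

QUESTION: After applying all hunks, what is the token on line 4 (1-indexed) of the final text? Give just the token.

Answer: osh

Derivation:
Hunk 1: at line 1 remove [plwl,txoel] add [ltpy,kxtjh] -> 8 lines: gtuu ltpy kxtjh reiib bnluc mlt meq dvwl
Hunk 2: at line 3 remove [reiib,bnluc,mlt] add [uraz,megk] -> 7 lines: gtuu ltpy kxtjh uraz megk meq dvwl
Hunk 3: at line 2 remove [uraz] add [osh] -> 7 lines: gtuu ltpy kxtjh osh megk meq dvwl
Final line 4: osh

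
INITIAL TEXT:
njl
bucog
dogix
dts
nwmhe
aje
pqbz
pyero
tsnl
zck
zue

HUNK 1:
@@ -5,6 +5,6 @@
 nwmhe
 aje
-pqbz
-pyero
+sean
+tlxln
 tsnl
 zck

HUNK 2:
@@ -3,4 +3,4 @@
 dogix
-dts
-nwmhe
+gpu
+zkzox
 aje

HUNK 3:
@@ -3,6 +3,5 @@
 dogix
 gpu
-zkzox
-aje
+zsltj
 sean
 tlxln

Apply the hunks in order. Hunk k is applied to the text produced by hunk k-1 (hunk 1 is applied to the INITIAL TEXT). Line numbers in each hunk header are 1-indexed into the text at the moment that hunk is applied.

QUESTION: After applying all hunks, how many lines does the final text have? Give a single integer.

Answer: 10

Derivation:
Hunk 1: at line 5 remove [pqbz,pyero] add [sean,tlxln] -> 11 lines: njl bucog dogix dts nwmhe aje sean tlxln tsnl zck zue
Hunk 2: at line 3 remove [dts,nwmhe] add [gpu,zkzox] -> 11 lines: njl bucog dogix gpu zkzox aje sean tlxln tsnl zck zue
Hunk 3: at line 3 remove [zkzox,aje] add [zsltj] -> 10 lines: njl bucog dogix gpu zsltj sean tlxln tsnl zck zue
Final line count: 10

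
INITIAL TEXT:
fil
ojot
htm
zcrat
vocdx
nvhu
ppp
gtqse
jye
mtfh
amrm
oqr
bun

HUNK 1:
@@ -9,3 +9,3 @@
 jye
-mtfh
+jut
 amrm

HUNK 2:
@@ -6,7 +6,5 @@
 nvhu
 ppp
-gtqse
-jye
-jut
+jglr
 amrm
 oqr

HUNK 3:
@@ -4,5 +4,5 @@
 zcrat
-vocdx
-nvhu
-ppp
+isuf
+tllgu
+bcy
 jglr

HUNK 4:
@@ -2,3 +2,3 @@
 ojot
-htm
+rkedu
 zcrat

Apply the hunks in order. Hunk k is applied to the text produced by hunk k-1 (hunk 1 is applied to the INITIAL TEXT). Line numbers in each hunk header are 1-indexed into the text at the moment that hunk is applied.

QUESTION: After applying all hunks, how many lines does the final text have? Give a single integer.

Answer: 11

Derivation:
Hunk 1: at line 9 remove [mtfh] add [jut] -> 13 lines: fil ojot htm zcrat vocdx nvhu ppp gtqse jye jut amrm oqr bun
Hunk 2: at line 6 remove [gtqse,jye,jut] add [jglr] -> 11 lines: fil ojot htm zcrat vocdx nvhu ppp jglr amrm oqr bun
Hunk 3: at line 4 remove [vocdx,nvhu,ppp] add [isuf,tllgu,bcy] -> 11 lines: fil ojot htm zcrat isuf tllgu bcy jglr amrm oqr bun
Hunk 4: at line 2 remove [htm] add [rkedu] -> 11 lines: fil ojot rkedu zcrat isuf tllgu bcy jglr amrm oqr bun
Final line count: 11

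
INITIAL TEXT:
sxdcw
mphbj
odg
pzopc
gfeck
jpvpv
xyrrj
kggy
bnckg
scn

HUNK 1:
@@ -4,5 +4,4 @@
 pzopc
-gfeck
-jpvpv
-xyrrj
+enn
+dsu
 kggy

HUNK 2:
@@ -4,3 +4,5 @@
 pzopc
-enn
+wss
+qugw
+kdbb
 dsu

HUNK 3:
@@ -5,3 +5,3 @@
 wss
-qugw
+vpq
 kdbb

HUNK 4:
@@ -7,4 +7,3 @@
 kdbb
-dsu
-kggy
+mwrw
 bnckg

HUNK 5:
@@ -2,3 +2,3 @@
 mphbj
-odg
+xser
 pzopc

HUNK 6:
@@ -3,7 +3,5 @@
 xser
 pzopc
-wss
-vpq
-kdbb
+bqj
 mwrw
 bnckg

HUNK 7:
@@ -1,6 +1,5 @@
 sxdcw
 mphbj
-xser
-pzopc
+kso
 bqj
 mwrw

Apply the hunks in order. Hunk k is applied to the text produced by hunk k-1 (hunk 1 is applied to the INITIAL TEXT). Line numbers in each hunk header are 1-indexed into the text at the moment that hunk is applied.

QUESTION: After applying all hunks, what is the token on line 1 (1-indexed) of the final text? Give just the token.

Hunk 1: at line 4 remove [gfeck,jpvpv,xyrrj] add [enn,dsu] -> 9 lines: sxdcw mphbj odg pzopc enn dsu kggy bnckg scn
Hunk 2: at line 4 remove [enn] add [wss,qugw,kdbb] -> 11 lines: sxdcw mphbj odg pzopc wss qugw kdbb dsu kggy bnckg scn
Hunk 3: at line 5 remove [qugw] add [vpq] -> 11 lines: sxdcw mphbj odg pzopc wss vpq kdbb dsu kggy bnckg scn
Hunk 4: at line 7 remove [dsu,kggy] add [mwrw] -> 10 lines: sxdcw mphbj odg pzopc wss vpq kdbb mwrw bnckg scn
Hunk 5: at line 2 remove [odg] add [xser] -> 10 lines: sxdcw mphbj xser pzopc wss vpq kdbb mwrw bnckg scn
Hunk 6: at line 3 remove [wss,vpq,kdbb] add [bqj] -> 8 lines: sxdcw mphbj xser pzopc bqj mwrw bnckg scn
Hunk 7: at line 1 remove [xser,pzopc] add [kso] -> 7 lines: sxdcw mphbj kso bqj mwrw bnckg scn
Final line 1: sxdcw

Answer: sxdcw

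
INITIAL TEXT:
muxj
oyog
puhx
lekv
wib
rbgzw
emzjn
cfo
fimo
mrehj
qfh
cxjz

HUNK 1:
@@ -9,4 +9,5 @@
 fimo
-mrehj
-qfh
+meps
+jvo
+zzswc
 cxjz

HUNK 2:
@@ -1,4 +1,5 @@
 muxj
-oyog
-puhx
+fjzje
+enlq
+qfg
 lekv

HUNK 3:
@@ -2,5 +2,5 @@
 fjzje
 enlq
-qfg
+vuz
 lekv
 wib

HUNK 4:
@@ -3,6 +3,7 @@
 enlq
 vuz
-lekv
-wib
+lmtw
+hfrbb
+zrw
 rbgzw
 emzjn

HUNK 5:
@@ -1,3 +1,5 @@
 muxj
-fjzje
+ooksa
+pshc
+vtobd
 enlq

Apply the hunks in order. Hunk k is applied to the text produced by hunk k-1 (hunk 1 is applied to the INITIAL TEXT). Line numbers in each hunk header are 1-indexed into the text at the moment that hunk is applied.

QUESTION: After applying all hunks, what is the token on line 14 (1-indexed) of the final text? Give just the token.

Hunk 1: at line 9 remove [mrehj,qfh] add [meps,jvo,zzswc] -> 13 lines: muxj oyog puhx lekv wib rbgzw emzjn cfo fimo meps jvo zzswc cxjz
Hunk 2: at line 1 remove [oyog,puhx] add [fjzje,enlq,qfg] -> 14 lines: muxj fjzje enlq qfg lekv wib rbgzw emzjn cfo fimo meps jvo zzswc cxjz
Hunk 3: at line 2 remove [qfg] add [vuz] -> 14 lines: muxj fjzje enlq vuz lekv wib rbgzw emzjn cfo fimo meps jvo zzswc cxjz
Hunk 4: at line 3 remove [lekv,wib] add [lmtw,hfrbb,zrw] -> 15 lines: muxj fjzje enlq vuz lmtw hfrbb zrw rbgzw emzjn cfo fimo meps jvo zzswc cxjz
Hunk 5: at line 1 remove [fjzje] add [ooksa,pshc,vtobd] -> 17 lines: muxj ooksa pshc vtobd enlq vuz lmtw hfrbb zrw rbgzw emzjn cfo fimo meps jvo zzswc cxjz
Final line 14: meps

Answer: meps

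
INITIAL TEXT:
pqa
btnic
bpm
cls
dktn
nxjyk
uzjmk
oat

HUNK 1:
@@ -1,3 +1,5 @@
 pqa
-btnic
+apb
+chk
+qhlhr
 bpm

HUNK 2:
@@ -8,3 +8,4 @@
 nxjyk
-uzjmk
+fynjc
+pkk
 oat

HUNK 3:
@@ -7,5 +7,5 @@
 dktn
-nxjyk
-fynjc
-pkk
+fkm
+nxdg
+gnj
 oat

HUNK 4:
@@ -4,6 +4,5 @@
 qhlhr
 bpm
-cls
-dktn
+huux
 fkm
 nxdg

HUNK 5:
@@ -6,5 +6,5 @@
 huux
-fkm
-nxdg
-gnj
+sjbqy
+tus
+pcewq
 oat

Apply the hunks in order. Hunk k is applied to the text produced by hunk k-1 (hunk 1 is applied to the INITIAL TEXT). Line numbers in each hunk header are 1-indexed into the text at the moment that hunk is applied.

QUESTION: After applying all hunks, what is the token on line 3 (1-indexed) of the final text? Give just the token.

Hunk 1: at line 1 remove [btnic] add [apb,chk,qhlhr] -> 10 lines: pqa apb chk qhlhr bpm cls dktn nxjyk uzjmk oat
Hunk 2: at line 8 remove [uzjmk] add [fynjc,pkk] -> 11 lines: pqa apb chk qhlhr bpm cls dktn nxjyk fynjc pkk oat
Hunk 3: at line 7 remove [nxjyk,fynjc,pkk] add [fkm,nxdg,gnj] -> 11 lines: pqa apb chk qhlhr bpm cls dktn fkm nxdg gnj oat
Hunk 4: at line 4 remove [cls,dktn] add [huux] -> 10 lines: pqa apb chk qhlhr bpm huux fkm nxdg gnj oat
Hunk 5: at line 6 remove [fkm,nxdg,gnj] add [sjbqy,tus,pcewq] -> 10 lines: pqa apb chk qhlhr bpm huux sjbqy tus pcewq oat
Final line 3: chk

Answer: chk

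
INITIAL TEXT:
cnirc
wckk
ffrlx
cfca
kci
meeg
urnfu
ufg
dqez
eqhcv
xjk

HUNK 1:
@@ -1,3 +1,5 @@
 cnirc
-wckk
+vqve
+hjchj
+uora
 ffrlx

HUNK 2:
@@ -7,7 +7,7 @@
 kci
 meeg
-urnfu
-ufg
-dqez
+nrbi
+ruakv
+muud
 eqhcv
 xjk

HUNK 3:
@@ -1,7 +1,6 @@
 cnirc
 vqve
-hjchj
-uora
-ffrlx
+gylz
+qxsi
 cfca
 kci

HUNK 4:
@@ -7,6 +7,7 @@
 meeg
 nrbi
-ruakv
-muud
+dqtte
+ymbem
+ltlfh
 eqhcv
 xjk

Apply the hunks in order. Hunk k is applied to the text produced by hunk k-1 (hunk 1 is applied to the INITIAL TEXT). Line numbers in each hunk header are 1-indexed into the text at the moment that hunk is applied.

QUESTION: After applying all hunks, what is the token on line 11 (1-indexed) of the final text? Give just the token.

Answer: ltlfh

Derivation:
Hunk 1: at line 1 remove [wckk] add [vqve,hjchj,uora] -> 13 lines: cnirc vqve hjchj uora ffrlx cfca kci meeg urnfu ufg dqez eqhcv xjk
Hunk 2: at line 7 remove [urnfu,ufg,dqez] add [nrbi,ruakv,muud] -> 13 lines: cnirc vqve hjchj uora ffrlx cfca kci meeg nrbi ruakv muud eqhcv xjk
Hunk 3: at line 1 remove [hjchj,uora,ffrlx] add [gylz,qxsi] -> 12 lines: cnirc vqve gylz qxsi cfca kci meeg nrbi ruakv muud eqhcv xjk
Hunk 4: at line 7 remove [ruakv,muud] add [dqtte,ymbem,ltlfh] -> 13 lines: cnirc vqve gylz qxsi cfca kci meeg nrbi dqtte ymbem ltlfh eqhcv xjk
Final line 11: ltlfh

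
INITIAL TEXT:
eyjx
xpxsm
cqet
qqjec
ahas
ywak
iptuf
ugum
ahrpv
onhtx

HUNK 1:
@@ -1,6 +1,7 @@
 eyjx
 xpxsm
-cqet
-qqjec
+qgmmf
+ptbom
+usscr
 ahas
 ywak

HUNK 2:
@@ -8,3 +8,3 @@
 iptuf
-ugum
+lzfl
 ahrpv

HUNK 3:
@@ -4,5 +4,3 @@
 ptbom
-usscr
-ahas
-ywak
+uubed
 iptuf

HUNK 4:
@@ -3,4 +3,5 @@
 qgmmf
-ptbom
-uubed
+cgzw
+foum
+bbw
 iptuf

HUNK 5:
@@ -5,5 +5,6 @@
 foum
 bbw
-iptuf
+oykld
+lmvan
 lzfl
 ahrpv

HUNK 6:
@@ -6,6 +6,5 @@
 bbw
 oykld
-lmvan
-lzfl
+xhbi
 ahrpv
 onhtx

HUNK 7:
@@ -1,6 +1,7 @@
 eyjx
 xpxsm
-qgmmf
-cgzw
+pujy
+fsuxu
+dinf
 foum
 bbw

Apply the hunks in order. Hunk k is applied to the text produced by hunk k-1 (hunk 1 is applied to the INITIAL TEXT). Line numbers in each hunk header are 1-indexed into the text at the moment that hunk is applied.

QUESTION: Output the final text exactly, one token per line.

Hunk 1: at line 1 remove [cqet,qqjec] add [qgmmf,ptbom,usscr] -> 11 lines: eyjx xpxsm qgmmf ptbom usscr ahas ywak iptuf ugum ahrpv onhtx
Hunk 2: at line 8 remove [ugum] add [lzfl] -> 11 lines: eyjx xpxsm qgmmf ptbom usscr ahas ywak iptuf lzfl ahrpv onhtx
Hunk 3: at line 4 remove [usscr,ahas,ywak] add [uubed] -> 9 lines: eyjx xpxsm qgmmf ptbom uubed iptuf lzfl ahrpv onhtx
Hunk 4: at line 3 remove [ptbom,uubed] add [cgzw,foum,bbw] -> 10 lines: eyjx xpxsm qgmmf cgzw foum bbw iptuf lzfl ahrpv onhtx
Hunk 5: at line 5 remove [iptuf] add [oykld,lmvan] -> 11 lines: eyjx xpxsm qgmmf cgzw foum bbw oykld lmvan lzfl ahrpv onhtx
Hunk 6: at line 6 remove [lmvan,lzfl] add [xhbi] -> 10 lines: eyjx xpxsm qgmmf cgzw foum bbw oykld xhbi ahrpv onhtx
Hunk 7: at line 1 remove [qgmmf,cgzw] add [pujy,fsuxu,dinf] -> 11 lines: eyjx xpxsm pujy fsuxu dinf foum bbw oykld xhbi ahrpv onhtx

Answer: eyjx
xpxsm
pujy
fsuxu
dinf
foum
bbw
oykld
xhbi
ahrpv
onhtx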